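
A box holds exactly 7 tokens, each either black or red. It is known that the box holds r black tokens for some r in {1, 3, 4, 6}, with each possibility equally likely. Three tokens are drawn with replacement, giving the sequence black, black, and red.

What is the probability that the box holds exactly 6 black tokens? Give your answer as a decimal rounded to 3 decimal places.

The likelihood of the observed sequence under each hypothesis: P(data | r = 1) = (1/7)(1/7)(6/7) = 6/343; P(data | r = 3) = (3/7)(3/7)(4/7) = 36/343; P(data | r = 4) = (4/7)(4/7)(3/7) = 48/343; P(data | r = 6) = (6/7)(6/7)(1/7) = 36/343.
Multiplying each by its prior: 1/4 · 6/343 = 3/686, 1/4 · 36/343 = 9/343, 1/4 · 48/343 = 12/343, 1/4 · 36/343 = 9/343; summing to 9/98.
Therefore the posterior P(r = 6 | data) = (9/343) / (9/98) = 2/7.

0.286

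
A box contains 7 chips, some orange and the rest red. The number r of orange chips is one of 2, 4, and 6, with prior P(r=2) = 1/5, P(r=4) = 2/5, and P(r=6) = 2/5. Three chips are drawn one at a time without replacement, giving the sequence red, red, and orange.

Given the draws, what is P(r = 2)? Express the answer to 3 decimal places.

Compute the likelihood of the observed sequence for each case: P(data | r = 2) = (5/7)(4/6)(2/5) = 4/21; P(data | r = 4) = (3/7)(2/6)(4/5) = 4/35; P(data | r = 6) = (1/7)(0/6) = 0.
Weighting by the prior gives 1/5 · 4/21 = 4/105, 2/5 · 4/35 = 8/175, 2/5 · 0 = 0; these sum to 44/525.
By Bayes' rule, P(r = 2 | data) = (4/105) / (44/525) = 5/11.

0.455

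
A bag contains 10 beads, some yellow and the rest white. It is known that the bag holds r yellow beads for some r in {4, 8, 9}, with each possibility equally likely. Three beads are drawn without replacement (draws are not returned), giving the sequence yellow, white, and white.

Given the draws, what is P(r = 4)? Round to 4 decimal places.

Under each hypothesis, the probability of the observed sequence is: P(data | r = 4) = (4/10)(6/9)(5/8) = 1/6; P(data | r = 8) = (8/10)(2/9)(1/8) = 1/45; P(data | r = 9) = (9/10)(1/9)(0/8) = 0.
Multiplying each by its prior: 1/3 · 1/6 = 1/18, 1/3 · 1/45 = 1/135, 1/3 · 0 = 0; summing to 17/270.
Therefore the posterior P(r = 4 | data) = (1/18) / (17/270) = 15/17.

0.8824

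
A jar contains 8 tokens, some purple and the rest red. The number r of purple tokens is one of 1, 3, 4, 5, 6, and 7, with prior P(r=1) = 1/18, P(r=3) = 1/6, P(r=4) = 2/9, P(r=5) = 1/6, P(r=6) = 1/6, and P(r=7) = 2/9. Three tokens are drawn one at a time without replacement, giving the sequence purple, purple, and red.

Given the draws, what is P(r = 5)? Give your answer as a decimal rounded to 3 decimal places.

Compute the likelihood of the observed sequence for each case: P(data | r = 1) = (1/8)(0/7) = 0; P(data | r = 3) = (3/8)(2/7)(5/6) = 5/56; P(data | r = 4) = (4/8)(3/7)(4/6) = 1/7; P(data | r = 5) = (5/8)(4/7)(3/6) = 5/28; P(data | r = 6) = (6/8)(5/7)(2/6) = 5/28; P(data | r = 7) = (7/8)(6/7)(1/6) = 1/8.
Weighting by the prior gives 1/18 · 0 = 0, 1/6 · 5/56 = 5/336, 2/9 · 1/7 = 2/63, 1/6 · 5/28 = 5/168, 1/6 · 5/28 = 5/168, 2/9 · 1/8 = 1/36; these sum to 15/112.
By Bayes' rule, P(r = 5 | data) = (5/168) / (15/112) = 2/9.

0.222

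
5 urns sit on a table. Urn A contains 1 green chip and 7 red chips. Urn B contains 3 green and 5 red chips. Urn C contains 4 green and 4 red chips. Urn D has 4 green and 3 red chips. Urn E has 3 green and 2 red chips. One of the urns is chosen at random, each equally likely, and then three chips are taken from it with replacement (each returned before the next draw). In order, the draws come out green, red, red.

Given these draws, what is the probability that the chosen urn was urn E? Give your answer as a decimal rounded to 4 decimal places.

0.1690

Compute the likelihood of the observed sequence for each case: P(data | urn A) = (1/8)(7/8)(7/8) = 0.095703; P(data | urn B) = (3/8)(5/8)(5/8) = 0.14648; P(data | urn C) = (4/8)(4/8)(4/8) = 0.125; P(data | urn D) = (4/7)(3/7)(3/7) = 0.10496; P(data | urn E) = (3/5)(2/5)(2/5) = 0.096.
The prior-weighted likelihoods are 1/5 · 0.095703 = 0.019141, 1/5 · 0.14648 = 0.029297, 1/5 · 0.125 = 0.025, 1/5 · 0.10496 = 0.020991, 1/5 · 0.096 = 0.0192; with total 0.11363.
Hence P(urn E | data) = (0.0192) / (0.11363) = 0.16897.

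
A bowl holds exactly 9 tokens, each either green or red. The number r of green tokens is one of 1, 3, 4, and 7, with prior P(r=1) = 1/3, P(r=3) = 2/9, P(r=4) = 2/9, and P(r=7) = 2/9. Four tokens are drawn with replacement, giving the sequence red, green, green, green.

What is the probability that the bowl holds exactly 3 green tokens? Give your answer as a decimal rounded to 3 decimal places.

0.137

For each hypothesis, P(data | H) works out to: P(data | r = 1) = (8/9)(1/9)(1/9)(1/9) = 0.0012193; P(data | r = 3) = (6/9)(3/9)(3/9)(3/9) = 0.024691; P(data | r = 4) = (5/9)(4/9)(4/9)(4/9) = 0.048773; P(data | r = 7) = (2/9)(7/9)(7/9)(7/9) = 0.10456.
Weighting by the prior gives 1/3 · 0.0012193 = 0.00040644, 2/9 · 0.024691 = 0.005487, 2/9 · 0.048773 = 0.010838, 2/9 · 0.10456 = 0.023235; these sum to 0.039967.
So P(r = 3 | data) = (0.005487) / (0.039967) = 0.13729.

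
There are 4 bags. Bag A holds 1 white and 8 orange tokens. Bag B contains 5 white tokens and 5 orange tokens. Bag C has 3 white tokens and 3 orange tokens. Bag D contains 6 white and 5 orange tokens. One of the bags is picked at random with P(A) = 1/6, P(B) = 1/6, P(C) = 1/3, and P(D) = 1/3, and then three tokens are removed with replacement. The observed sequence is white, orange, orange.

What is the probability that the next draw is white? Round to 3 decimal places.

0.465

Compute the likelihood of the observed sequence for each case: P(data | bag A) = (1/9)(8/9)(8/9) = 0.087791; P(data | bag B) = (5/10)(5/10)(5/10) = 0.125; P(data | bag C) = (3/6)(3/6)(3/6) = 0.125; P(data | bag D) = (6/11)(5/11)(5/11) = 0.1127.
Multiplying each by its prior: 1/6 · 0.087791 = 0.014632, 1/6 · 0.125 = 0.020833, 1/3 · 0.125 = 0.041667, 1/3 · 0.1127 = 0.037566; with total 0.1147.
Dividing through by the total gives posterior P(bag A | data) = 0.12757, P(bag B | data) = 0.18164, P(bag C | data) = 0.36327, P(bag D | data) = 0.32752.
The predictive probability is P(white next | data) = (1/9)(0.12757) + (1/2)(0.18164) + (1/2)(0.36327) + (6/11)(0.32752) = 0.46528.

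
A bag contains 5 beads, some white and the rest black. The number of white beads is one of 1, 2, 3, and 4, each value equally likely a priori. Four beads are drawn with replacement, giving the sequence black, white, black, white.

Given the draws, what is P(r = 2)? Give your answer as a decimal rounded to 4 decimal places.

The likelihood of the observed sequence under each hypothesis: P(data | r = 1) = (4/5)(1/5)(4/5)(1/5) = 16/625; P(data | r = 2) = (3/5)(2/5)(3/5)(2/5) = 36/625; P(data | r = 3) = (2/5)(3/5)(2/5)(3/5) = 36/625; P(data | r = 4) = (1/5)(4/5)(1/5)(4/5) = 16/625.
Weighting by the prior gives 1/4 · 16/625 = 4/625, 1/4 · 36/625 = 9/625, 1/4 · 36/625 = 9/625, 1/4 · 16/625 = 4/625; with total 26/625.
By Bayes' rule, P(r = 2 | data) = (9/625) / (26/625) = 9/26.

0.3462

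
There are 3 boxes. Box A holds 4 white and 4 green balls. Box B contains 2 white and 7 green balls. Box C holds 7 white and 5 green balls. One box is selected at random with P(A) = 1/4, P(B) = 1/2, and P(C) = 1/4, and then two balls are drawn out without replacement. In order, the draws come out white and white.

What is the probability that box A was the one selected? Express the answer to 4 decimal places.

0.3644

Compute the likelihood of the observed sequence for each case: P(data | box A) = (4/8)(3/7) = 0.21429; P(data | box B) = (2/9)(1/8) = 0.027778; P(data | box C) = (7/12)(6/11) = 0.31818.
Weighting by the prior gives 1/4 · 0.21429 = 0.053571, 1/2 · 0.027778 = 0.013889, 1/4 · 0.31818 = 0.079545; these sum to 0.14701.
Therefore the posterior P(box A | data) = (0.053571) / (0.14701) = 0.36442.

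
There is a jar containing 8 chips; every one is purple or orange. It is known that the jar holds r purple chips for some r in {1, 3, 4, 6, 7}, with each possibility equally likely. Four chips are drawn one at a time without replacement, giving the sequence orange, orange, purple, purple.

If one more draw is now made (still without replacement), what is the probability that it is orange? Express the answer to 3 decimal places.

0.500

The likelihood of the observed sequence under each hypothesis: P(data | r = 1) = (7/8)(6/7)(1/6)(0/5) = 0; P(data | r = 3) = (5/8)(4/7)(3/6)(2/5) = 1/14; P(data | r = 4) = (4/8)(3/7)(4/6)(3/5) = 3/35; P(data | r = 6) = (2/8)(1/7)(6/6)(5/5) = 1/28; P(data | r = 7) = (1/8)(0/7) = 0.
Weighting by the prior gives 1/5 · 0 = 0, 1/5 · 1/14 = 1/70, 1/5 · 3/35 = 3/175, 1/5 · 1/28 = 1/140, 1/5 · 0 = 0; these sum to 27/700.
Dividing through by the total gives posterior P(r = 1 | data) = 0, P(r = 3 | data) = 10/27, P(r = 4 | data) = 4/9, P(r = 6 | data) = 5/27, P(r = 7 | data) = 0.
The predictive probability is P(orange next | data) = (3/4)(10/27) + (1/2)(4/9) + (0)(5/27) = 1/2.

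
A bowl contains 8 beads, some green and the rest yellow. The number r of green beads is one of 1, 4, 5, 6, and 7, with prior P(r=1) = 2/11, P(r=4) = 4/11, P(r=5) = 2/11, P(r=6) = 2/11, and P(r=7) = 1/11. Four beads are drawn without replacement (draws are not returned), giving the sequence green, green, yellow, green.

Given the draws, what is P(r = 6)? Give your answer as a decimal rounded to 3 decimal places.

0.335

For each hypothesis, P(data | H) works out to: P(data | r = 1) = (1/8)(0/7) = 0; P(data | r = 4) = (4/8)(3/7)(4/6)(2/5) = 0.057143; P(data | r = 5) = (5/8)(4/7)(3/6)(3/5) = 0.10714; P(data | r = 6) = (6/8)(5/7)(2/6)(4/5) = 0.14286; P(data | r = 7) = (7/8)(6/7)(1/6)(5/5) = 0.125.
Weighting by the prior gives 2/11 · 0 = 0, 4/11 · 0.057143 = 0.020779, 2/11 · 0.10714 = 0.019481, 2/11 · 0.14286 = 0.025974, 1/11 · 0.125 = 0.011364; summing to 0.077597.
By Bayes' rule, P(r = 6 | data) = (0.025974) / (0.077597) = 0.33473.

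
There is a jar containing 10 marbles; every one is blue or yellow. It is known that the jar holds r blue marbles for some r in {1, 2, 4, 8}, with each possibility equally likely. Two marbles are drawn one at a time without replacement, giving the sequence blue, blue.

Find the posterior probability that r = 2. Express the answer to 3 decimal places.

For each hypothesis, P(data | H) works out to: P(data | r = 1) = (1/10)(0/9) = 0; P(data | r = 2) = (2/10)(1/9) = 1/45; P(data | r = 4) = (4/10)(3/9) = 2/15; P(data | r = 8) = (8/10)(7/9) = 28/45.
Weighting by the prior gives 1/4 · 0 = 0, 1/4 · 1/45 = 1/180, 1/4 · 2/15 = 1/30, 1/4 · 28/45 = 7/45; summing to 7/36.
By Bayes' rule, P(r = 2 | data) = (1/180) / (7/36) = 1/35.

0.029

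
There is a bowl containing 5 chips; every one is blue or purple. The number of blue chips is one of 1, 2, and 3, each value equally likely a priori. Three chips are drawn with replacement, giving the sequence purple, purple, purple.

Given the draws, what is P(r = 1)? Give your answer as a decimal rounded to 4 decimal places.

For each hypothesis, P(data | H) works out to: P(data | r = 1) = (4/5)(4/5)(4/5) = 64/125; P(data | r = 2) = (3/5)(3/5)(3/5) = 27/125; P(data | r = 3) = (2/5)(2/5)(2/5) = 8/125.
Weighting by the prior gives 1/3 · 64/125 = 64/375, 1/3 · 27/125 = 9/125, 1/3 · 8/125 = 8/375; with total 33/125.
Therefore the posterior P(r = 1 | data) = (64/375) / (33/125) = 64/99.

0.6465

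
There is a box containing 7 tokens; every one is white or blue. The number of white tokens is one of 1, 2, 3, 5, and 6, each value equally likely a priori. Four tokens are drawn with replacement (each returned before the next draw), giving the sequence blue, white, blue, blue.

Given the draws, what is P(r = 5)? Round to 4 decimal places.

The likelihood of the observed sequence under each hypothesis: P(data | r = 1) = (6/7)(1/7)(6/7)(6/7) = 0.089963; P(data | r = 2) = (5/7)(2/7)(5/7)(5/7) = 0.10412; P(data | r = 3) = (4/7)(3/7)(4/7)(4/7) = 0.079967; P(data | r = 5) = (2/7)(5/7)(2/7)(2/7) = 0.01666; P(data | r = 6) = (1/7)(6/7)(1/7)(1/7) = 0.002499.
Weighting by the prior gives 1/5 · 0.089963 = 0.017993, 1/5 · 0.10412 = 0.020825, 1/5 · 0.079967 = 0.015993, 1/5 · 0.01666 = 0.0033319, 1/5 · 0.002499 = 0.00049979; these sum to 0.058642.
Hence P(r = 5 | data) = (0.0033319) / (0.058642) = 0.056818.

0.0568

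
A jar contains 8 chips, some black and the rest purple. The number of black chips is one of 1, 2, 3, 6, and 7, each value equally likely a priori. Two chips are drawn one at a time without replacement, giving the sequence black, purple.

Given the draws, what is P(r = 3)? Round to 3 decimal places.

Compute the likelihood of the observed sequence for each case: P(data | r = 1) = (1/8)(7/7) = 1/8; P(data | r = 2) = (2/8)(6/7) = 3/14; P(data | r = 3) = (3/8)(5/7) = 15/56; P(data | r = 6) = (6/8)(2/7) = 3/14; P(data | r = 7) = (7/8)(1/7) = 1/8.
The prior-weighted likelihoods are 1/5 · 1/8 = 1/40, 1/5 · 3/14 = 3/70, 1/5 · 15/56 = 3/56, 1/5 · 3/14 = 3/70, 1/5 · 1/8 = 1/40; summing to 53/280.
Therefore the posterior P(r = 3 | data) = (3/56) / (53/280) = 15/53.

0.283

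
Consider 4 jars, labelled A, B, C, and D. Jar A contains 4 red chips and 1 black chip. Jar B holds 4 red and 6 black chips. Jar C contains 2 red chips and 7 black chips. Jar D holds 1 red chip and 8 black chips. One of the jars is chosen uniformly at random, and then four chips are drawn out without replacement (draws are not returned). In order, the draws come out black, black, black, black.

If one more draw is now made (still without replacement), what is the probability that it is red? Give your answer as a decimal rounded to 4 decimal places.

Compute the likelihood of the observed sequence for each case: P(data | jar A) = (1/5)(0/4) = 0; P(data | jar B) = (6/10)(5/9)(4/8)(3/7) = 1/14; P(data | jar C) = (7/9)(6/8)(5/7)(4/6) = 5/18; P(data | jar D) = (8/9)(7/8)(6/7)(5/6) = 5/9.
Multiplying each by its prior: 1/4 · 0 = 0, 1/4 · 1/14 = 1/56, 1/4 · 5/18 = 5/72, 1/4 · 5/9 = 5/36; summing to 19/84.
Normalising, the posterior is P(jar A | data) = 0, P(jar B | data) = 3/38, P(jar C | data) = 35/114, P(jar D | data) = 35/57.
The predictive probability is P(red next | data) = (2/3)(3/38) + (2/5)(35/114) + (1/5)(35/57) = 17/57.

0.2982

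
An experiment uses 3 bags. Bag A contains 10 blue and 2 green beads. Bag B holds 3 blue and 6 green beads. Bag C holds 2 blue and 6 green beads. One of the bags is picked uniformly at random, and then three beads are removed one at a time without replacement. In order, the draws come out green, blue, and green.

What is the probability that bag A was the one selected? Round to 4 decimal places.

0.0407

Compute the likelihood of the observed sequence for each case: P(data | bag A) = (2/12)(10/11)(1/10) = 1/66; P(data | bag B) = (6/9)(3/8)(5/7) = 5/28; P(data | bag C) = (6/8)(2/7)(5/6) = 5/28.
Multiplying each by its prior: 1/3 · 1/66 = 1/198, 1/3 · 5/28 = 5/84, 1/3 · 5/28 = 5/84; summing to 86/693.
Therefore the posterior P(bag A | data) = (1/198) / (86/693) = 7/172.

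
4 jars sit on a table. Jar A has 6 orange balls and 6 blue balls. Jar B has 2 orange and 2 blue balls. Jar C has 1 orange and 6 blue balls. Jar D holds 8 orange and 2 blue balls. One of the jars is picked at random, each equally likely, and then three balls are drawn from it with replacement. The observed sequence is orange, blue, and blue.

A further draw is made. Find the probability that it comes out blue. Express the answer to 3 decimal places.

0.572

Under each hypothesis, the probability of the observed sequence is: P(data | jar A) = (6/12)(6/12)(6/12) = 0.125; P(data | jar B) = (2/4)(2/4)(2/4) = 0.125; P(data | jar C) = (1/7)(6/7)(6/7) = 0.10496; P(data | jar D) = (8/10)(2/10)(2/10) = 0.032.
The prior-weighted likelihoods are 1/4 · 0.125 = 0.03125, 1/4 · 0.125 = 0.03125, 1/4 · 0.10496 = 0.026239, 1/4 · 0.032 = 0.008; with total 0.096739.
The posterior is then P(jar A | data) = 0.32303, P(jar B | data) = 0.32303, P(jar C | data) = 0.27124, P(jar D | data) = 0.082697.
Averaging over the posterior, P(blue next | data) = (1/2)(0.32303) + (1/2)(0.32303) + (6/7)(0.27124) + (1/5)(0.082697) = 0.57206.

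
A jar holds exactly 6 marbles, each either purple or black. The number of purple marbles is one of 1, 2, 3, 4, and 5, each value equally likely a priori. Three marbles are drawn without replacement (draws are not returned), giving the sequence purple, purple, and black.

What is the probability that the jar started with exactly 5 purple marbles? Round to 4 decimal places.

0.2857

Under each hypothesis, the probability of the observed sequence is: P(data | r = 1) = (1/6)(0/5) = 0; P(data | r = 2) = (2/6)(1/5)(4/4) = 1/15; P(data | r = 3) = (3/6)(2/5)(3/4) = 3/20; P(data | r = 4) = (4/6)(3/5)(2/4) = 1/5; P(data | r = 5) = (5/6)(4/5)(1/4) = 1/6.
Weighting by the prior gives 1/5 · 0 = 0, 1/5 · 1/15 = 1/75, 1/5 · 3/20 = 3/100, 1/5 · 1/5 = 1/25, 1/5 · 1/6 = 1/30; these sum to 7/60.
By Bayes' rule, P(r = 5 | data) = (1/30) / (7/60) = 2/7.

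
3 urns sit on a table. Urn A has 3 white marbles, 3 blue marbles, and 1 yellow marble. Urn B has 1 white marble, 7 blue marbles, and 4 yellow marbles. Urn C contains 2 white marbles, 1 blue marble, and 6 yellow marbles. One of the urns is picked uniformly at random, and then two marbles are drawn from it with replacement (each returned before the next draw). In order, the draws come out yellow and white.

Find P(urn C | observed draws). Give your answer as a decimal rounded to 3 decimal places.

0.625

Under each hypothesis, the probability of the observed sequence is: P(data | urn A) = (1/7)(3/7) = 0.061224; P(data | urn B) = (4/12)(1/12) = 0.027778; P(data | urn C) = (6/9)(2/9) = 0.14815.
The prior-weighted likelihoods are 1/3 · 0.061224 = 0.020408, 1/3 · 0.027778 = 0.0092593, 1/3 · 0.14815 = 0.049383; summing to 0.07905.
Hence P(urn C | data) = (0.049383) / (0.07905) = 0.6247.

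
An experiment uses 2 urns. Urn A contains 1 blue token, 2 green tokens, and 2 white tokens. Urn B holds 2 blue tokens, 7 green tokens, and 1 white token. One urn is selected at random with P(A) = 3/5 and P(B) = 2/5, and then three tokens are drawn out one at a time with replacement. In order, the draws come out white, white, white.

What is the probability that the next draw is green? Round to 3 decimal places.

0.403

The likelihood of the observed sequence under each hypothesis: P(data | urn A) = (2/5)(2/5)(2/5) = 0.064; P(data | urn B) = (1/10)(1/10)(1/10) = 0.001.
Multiplying each by its prior: 3/5 · 0.064 = 0.0384, 2/5 · 0.001 = 0.0004; summing to 0.0388.
Dividing through by the total gives posterior P(urn A | data) = 0.98969, P(urn B | data) = 0.010309.
The predictive probability is P(green next | data) = (2/5)(0.98969) + (7/10)(0.010309) = 0.40309.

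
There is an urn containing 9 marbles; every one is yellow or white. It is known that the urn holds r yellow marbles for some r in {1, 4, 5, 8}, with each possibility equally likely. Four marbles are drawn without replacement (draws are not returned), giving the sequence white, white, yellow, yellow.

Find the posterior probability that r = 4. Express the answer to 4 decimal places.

The likelihood of the observed sequence under each hypothesis: P(data | r = 1) = (8/9)(7/8)(1/7)(0/6) = 0; P(data | r = 4) = (5/9)(4/8)(4/7)(3/6) = 5/63; P(data | r = 5) = (4/9)(3/8)(5/7)(4/6) = 5/63; P(data | r = 8) = (1/9)(0/8) = 0.
Weighting by the prior gives 1/4 · 0 = 0, 1/4 · 5/63 = 5/252, 1/4 · 5/63 = 5/252, 1/4 · 0 = 0; these sum to 5/126.
So P(r = 4 | data) = (5/252) / (5/126) = 1/2.

0.5000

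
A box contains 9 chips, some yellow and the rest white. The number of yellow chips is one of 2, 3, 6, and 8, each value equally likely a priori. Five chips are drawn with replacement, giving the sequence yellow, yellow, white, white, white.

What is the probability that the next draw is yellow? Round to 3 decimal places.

0.381

Under each hypothesis, the probability of the observed sequence is: P(data | r = 2) = (2/9)(2/9)(7/9)(7/9)(7/9) = 0.023235; P(data | r = 3) = (3/9)(3/9)(6/9)(6/9)(6/9) = 0.032922; P(data | r = 6) = (6/9)(6/9)(3/9)(3/9)(3/9) = 0.016461; P(data | r = 8) = (8/9)(8/9)(1/9)(1/9)(1/9) = 0.0010838.
Weighting by the prior gives 1/4 · 0.023235 = 0.0058087, 1/4 · 0.032922 = 0.0082305, 1/4 · 0.016461 = 0.0041152, 1/4 · 0.0010838 = 0.00027096; these sum to 0.018425.
The posterior is then P(r = 2 | data) = 0.31526, P(r = 3 | data) = 0.44669, P(r = 6 | data) = 0.22335, P(r = 8 | data) = 0.014706.
So P(yellow next | data) = Σ P(yellow next | H) P(H | data) = (2/9)(0.31526) + (1/3)(0.44669) + (2/3)(0.22335) + (8/9)(0.014706) = 0.38092.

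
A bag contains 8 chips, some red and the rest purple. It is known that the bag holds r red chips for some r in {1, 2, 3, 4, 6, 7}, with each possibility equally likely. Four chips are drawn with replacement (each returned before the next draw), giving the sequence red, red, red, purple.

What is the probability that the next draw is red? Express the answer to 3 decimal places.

The likelihood of the observed sequence under each hypothesis: P(data | r = 1) = (1/8)(1/8)(1/8)(7/8) = 0.001709; P(data | r = 2) = (2/8)(2/8)(2/8)(6/8) = 0.011719; P(data | r = 3) = (3/8)(3/8)(3/8)(5/8) = 0.032959; P(data | r = 4) = (4/8)(4/8)(4/8)(4/8) = 0.0625; P(data | r = 6) = (6/8)(6/8)(6/8)(2/8) = 0.10547; P(data | r = 7) = (7/8)(7/8)(7/8)(1/8) = 0.08374.
Multiplying each by its prior: 1/6 · 0.001709 = 0.00028483, 1/6 · 0.011719 = 0.0019531, 1/6 · 0.032959 = 0.0054932, 1/6 · 0.0625 = 0.010417, 1/6 · 0.10547 = 0.017578, 1/6 · 0.08374 = 0.013957; summing to 0.049683.
Normalising, the posterior is P(r = 1 | data) = 0.005733, P(r = 2 | data) = 0.039312, P(r = 3 | data) = 0.11057, P(r = 4 | data) = 0.20966, P(r = 6 | data) = 0.35381, P(r = 7 | data) = 0.28092.
Averaging over the posterior, P(red next | data) = (1/8)(0.005733) + (1/4)(0.039312) + (3/8)(0.11057) + (1/2)(0.20966) + (3/4)(0.35381) + (7/8)(0.28092) = 0.668.

0.668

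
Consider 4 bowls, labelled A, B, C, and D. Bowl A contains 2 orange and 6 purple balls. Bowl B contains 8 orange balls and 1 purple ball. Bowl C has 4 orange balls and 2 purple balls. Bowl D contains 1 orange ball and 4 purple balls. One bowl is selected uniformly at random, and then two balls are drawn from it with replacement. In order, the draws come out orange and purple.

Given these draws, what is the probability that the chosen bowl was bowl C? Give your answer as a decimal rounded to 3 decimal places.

0.332

For each hypothesis, P(data | H) works out to: P(data | bowl A) = (2/8)(6/8) = 0.1875; P(data | bowl B) = (8/9)(1/9) = 0.098765; P(data | bowl C) = (4/6)(2/6) = 0.22222; P(data | bowl D) = (1/5)(4/5) = 0.16.
Multiplying each by its prior: 1/4 · 0.1875 = 0.046875, 1/4 · 0.098765 = 0.024691, 1/4 · 0.22222 = 0.055556, 1/4 · 0.16 = 0.04; with total 0.16712.
By Bayes' rule, P(bowl C | data) = (0.055556) / (0.16712) = 0.33243.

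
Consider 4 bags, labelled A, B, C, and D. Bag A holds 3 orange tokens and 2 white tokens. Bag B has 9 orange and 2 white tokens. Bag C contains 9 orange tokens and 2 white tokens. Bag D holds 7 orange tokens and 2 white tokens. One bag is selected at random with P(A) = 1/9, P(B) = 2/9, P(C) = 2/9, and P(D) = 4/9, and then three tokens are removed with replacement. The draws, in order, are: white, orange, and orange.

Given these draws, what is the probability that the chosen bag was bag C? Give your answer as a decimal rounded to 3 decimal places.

0.208

Under each hypothesis, the probability of the observed sequence is: P(data | bag A) = (2/5)(3/5)(3/5) = 0.144; P(data | bag B) = (2/11)(9/11)(9/11) = 0.12171; P(data | bag C) = (2/11)(9/11)(9/11) = 0.12171; P(data | bag D) = (2/9)(7/9)(7/9) = 0.13443.
The prior-weighted likelihoods are 1/9 · 0.144 = 0.016, 2/9 · 0.12171 = 0.027047, 2/9 · 0.12171 = 0.027047, 4/9 · 0.13443 = 0.059747; with total 0.12984.
Hence P(bag C | data) = (0.027047) / (0.12984) = 0.20831.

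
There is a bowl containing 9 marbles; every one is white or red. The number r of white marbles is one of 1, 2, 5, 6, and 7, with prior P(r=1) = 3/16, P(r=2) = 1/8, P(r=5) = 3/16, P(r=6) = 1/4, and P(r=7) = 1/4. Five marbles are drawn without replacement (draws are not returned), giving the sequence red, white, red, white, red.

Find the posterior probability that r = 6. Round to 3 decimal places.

0.240

Compute the likelihood of the observed sequence for each case: P(data | r = 1) = (8/9)(1/8)(7/7)(0/6) = 0; P(data | r = 2) = (7/9)(2/8)(6/7)(1/6)(5/5) = 0.027778; P(data | r = 5) = (4/9)(5/8)(3/7)(4/6)(2/5) = 0.031746; P(data | r = 6) = (3/9)(6/8)(2/7)(5/6)(1/5) = 0.011905; P(data | r = 7) = (2/9)(7/8)(1/7)(6/6)(0/5) = 0.
Multiplying each by its prior: 3/16 · 0 = 0, 1/8 · 0.027778 = 0.0034722, 3/16 · 0.031746 = 0.0059524, 1/4 · 0.011905 = 0.0029762, 1/4 · 0 = 0; summing to 0.012401.
Hence P(r = 6 | data) = (0.0029762) / (0.012401) = 0.24.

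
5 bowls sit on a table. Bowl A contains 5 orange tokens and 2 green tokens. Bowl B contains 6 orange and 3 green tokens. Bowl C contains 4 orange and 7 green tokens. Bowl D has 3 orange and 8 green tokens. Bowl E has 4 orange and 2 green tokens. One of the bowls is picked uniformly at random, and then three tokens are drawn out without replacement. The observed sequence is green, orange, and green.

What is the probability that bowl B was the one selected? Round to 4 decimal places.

0.1360

Compute the likelihood of the observed sequence for each case: P(data | bowl A) = (2/7)(5/6)(1/5) = 0.047619; P(data | bowl B) = (3/9)(6/8)(2/7) = 0.071429; P(data | bowl C) = (7/11)(4/10)(6/9) = 0.1697; P(data | bowl D) = (8/11)(3/10)(7/9) = 0.1697; P(data | bowl E) = (2/6)(4/5)(1/4) = 0.066667.
Weighting by the prior gives 1/5 · 0.047619 = 0.0095238, 1/5 · 0.071429 = 0.014286, 1/5 · 0.1697 = 0.033939, 1/5 · 0.1697 = 0.033939, 1/5 · 0.066667 = 0.013333; these sum to 0.10502.
By Bayes' rule, P(bowl B | data) = (0.014286) / (0.10502) = 0.13603.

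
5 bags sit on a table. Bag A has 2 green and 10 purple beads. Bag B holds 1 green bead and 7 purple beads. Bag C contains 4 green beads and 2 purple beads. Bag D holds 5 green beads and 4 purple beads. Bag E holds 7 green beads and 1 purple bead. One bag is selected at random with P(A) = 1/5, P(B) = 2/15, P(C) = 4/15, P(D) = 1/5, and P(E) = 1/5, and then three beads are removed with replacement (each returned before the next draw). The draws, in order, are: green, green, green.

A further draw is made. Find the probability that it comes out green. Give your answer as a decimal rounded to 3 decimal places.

Under each hypothesis, the probability of the observed sequence is: P(data | bag A) = (2/12)(2/12)(2/12) = 0.0046296; P(data | bag B) = (1/8)(1/8)(1/8) = 0.0019531; P(data | bag C) = (4/6)(4/6)(4/6) = 0.2963; P(data | bag D) = (5/9)(5/9)(5/9) = 0.17147; P(data | bag E) = (7/8)(7/8)(7/8) = 0.66992.
The prior-weighted likelihoods are 1/5 · 0.0046296 = 0.00092593, 2/15 · 0.0019531 = 0.00026042, 4/15 · 0.2963 = 0.079012, 1/5 · 0.17147 = 0.034294, 1/5 · 0.66992 = 0.13398; with total 0.24848.
Normalising, the posterior is P(bag A | data) = 0.0037264, P(bag B | data) = 0.0010481, P(bag C | data) = 0.31799, P(bag D | data) = 0.13802, P(bag E | data) = 0.53922.
Averaging over the posterior, P(green next | data) = (1/6)(0.0037264) + (1/8)(0.0010481) + (2/3)(0.31799) + (5/9)(0.13802) + (7/8)(0.53922) = 0.76124.

0.761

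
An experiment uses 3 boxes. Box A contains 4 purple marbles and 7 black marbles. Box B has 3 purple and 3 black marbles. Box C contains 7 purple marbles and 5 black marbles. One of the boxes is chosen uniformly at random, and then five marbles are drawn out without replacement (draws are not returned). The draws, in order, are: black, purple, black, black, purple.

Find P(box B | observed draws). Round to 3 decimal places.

Compute the likelihood of the observed sequence for each case: P(data | box A) = (7/11)(4/10)(6/9)(5/8)(3/7) = 0.045455; P(data | box B) = (3/6)(3/5)(2/4)(1/3)(2/2) = 0.05; P(data | box C) = (5/12)(7/11)(4/10)(3/9)(6/8) = 0.026515.
The prior-weighted likelihoods are 1/3 · 0.045455 = 0.015152, 1/3 · 0.05 = 0.016667, 1/3 · 0.026515 = 0.0088384; these sum to 0.040657.
By Bayes' rule, P(box B | data) = (0.016667) / (0.040657) = 0.40994.

0.410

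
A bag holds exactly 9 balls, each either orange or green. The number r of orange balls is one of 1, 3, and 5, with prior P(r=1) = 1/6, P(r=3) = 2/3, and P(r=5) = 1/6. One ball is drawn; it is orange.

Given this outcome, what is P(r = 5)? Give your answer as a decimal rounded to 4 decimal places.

Under each hypothesis, the probability of this draw is: P(data | r = 1) = (1/9) = 1/9; P(data | r = 3) = (3/9) = 1/3; P(data | r = 5) = (5/9) = 5/9.
Weighting by the prior gives 1/6 · 1/9 = 1/54, 2/3 · 1/3 = 2/9, 1/6 · 5/9 = 5/54; summing to 1/3.
Therefore the posterior P(r = 5 | data) = (5/54) / (1/3) = 5/18.

0.2778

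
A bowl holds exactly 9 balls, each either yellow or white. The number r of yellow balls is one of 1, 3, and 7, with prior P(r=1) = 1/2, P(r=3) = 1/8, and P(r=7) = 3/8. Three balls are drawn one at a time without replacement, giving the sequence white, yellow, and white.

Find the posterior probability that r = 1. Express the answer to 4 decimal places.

Under each hypothesis, the probability of the observed sequence is: P(data | r = 1) = (8/9)(1/8)(7/7) = 0.11111; P(data | r = 3) = (6/9)(3/8)(5/7) = 0.17857; P(data | r = 7) = (2/9)(7/8)(1/7) = 0.027778.
The prior-weighted likelihoods are 1/2 · 0.11111 = 0.055556, 1/8 · 0.17857 = 0.022321, 3/8 · 0.027778 = 0.010417; summing to 0.088294.
Hence P(r = 1 | data) = (0.055556) / (0.088294) = 0.62921.

0.6292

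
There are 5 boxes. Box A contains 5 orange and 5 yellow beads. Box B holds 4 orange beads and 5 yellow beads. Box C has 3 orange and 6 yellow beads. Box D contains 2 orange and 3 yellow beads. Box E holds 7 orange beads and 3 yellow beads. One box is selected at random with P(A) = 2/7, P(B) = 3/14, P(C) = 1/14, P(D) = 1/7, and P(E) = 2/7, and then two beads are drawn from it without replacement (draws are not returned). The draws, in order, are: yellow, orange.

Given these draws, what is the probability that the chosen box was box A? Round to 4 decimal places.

0.2981

Compute the likelihood of the observed sequence for each case: P(data | box A) = (5/10)(5/9) = 0.27778; P(data | box B) = (5/9)(4/8) = 0.27778; P(data | box C) = (6/9)(3/8) = 0.25; P(data | box D) = (3/5)(2/4) = 0.3; P(data | box E) = (3/10)(7/9) = 0.23333.
The prior-weighted likelihoods are 2/7 · 0.27778 = 0.079365, 3/14 · 0.27778 = 0.059524, 1/14 · 0.25 = 0.017857, 1/7 · 0.3 = 0.042857, 2/7 · 0.23333 = 0.066667; summing to 0.26627.
Hence P(box A | data) = (0.079365) / (0.26627) = 0.29806.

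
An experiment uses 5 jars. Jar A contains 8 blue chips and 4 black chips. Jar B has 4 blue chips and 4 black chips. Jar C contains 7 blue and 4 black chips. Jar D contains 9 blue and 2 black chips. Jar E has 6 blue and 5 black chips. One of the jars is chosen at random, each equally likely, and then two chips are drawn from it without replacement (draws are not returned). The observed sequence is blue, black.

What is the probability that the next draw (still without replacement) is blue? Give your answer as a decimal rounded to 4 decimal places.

0.6392

Under each hypothesis, the probability of the observed sequence is: P(data | jar A) = (8/12)(4/11) = 8/33; P(data | jar B) = (4/8)(4/7) = 2/7; P(data | jar C) = (7/11)(4/10) = 14/55; P(data | jar D) = (9/11)(2/10) = 9/55; P(data | jar E) = (6/11)(5/10) = 3/11.
Weighting by the prior gives 1/5 · 8/33 = 8/165, 1/5 · 2/7 = 2/35, 1/5 · 14/55 = 14/275, 1/5 · 9/55 = 9/275, 1/5 · 3/11 = 3/55; with total 128/525.
Normalising, the posterior is P(jar A | data) = 0.19886, P(jar B | data) = 0.23438, P(jar C | data) = 0.20881, P(jar D | data) = 0.13423, P(jar E | data) = 0.22372.
So P(blue next | data) = Σ P(blue next | H) P(H | data) = (7/10)(0.19886) + (1/2)(0.23438) + (2/3)(0.20881) + (8/9)(0.13423) + (5/9)(0.22372) = 0.6392.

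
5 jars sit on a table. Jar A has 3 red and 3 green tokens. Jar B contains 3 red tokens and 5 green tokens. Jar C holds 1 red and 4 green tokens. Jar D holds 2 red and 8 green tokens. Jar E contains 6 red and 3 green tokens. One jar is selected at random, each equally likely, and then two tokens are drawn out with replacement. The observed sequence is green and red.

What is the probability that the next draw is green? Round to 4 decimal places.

0.5860

Under each hypothesis, the probability of the observed sequence is: P(data | jar A) = (3/6)(3/6) = 0.25; P(data | jar B) = (5/8)(3/8) = 0.23438; P(data | jar C) = (4/5)(1/5) = 0.16; P(data | jar D) = (8/10)(2/10) = 0.16; P(data | jar E) = (3/9)(6/9) = 0.22222.
The prior-weighted likelihoods are 1/5 · 0.25 = 0.05, 1/5 · 0.23438 = 0.046875, 1/5 · 0.16 = 0.032, 1/5 · 0.16 = 0.032, 1/5 · 0.22222 = 0.044444; summing to 0.20532.
Normalising, the posterior is P(jar A | data) = 0.24352, P(jar B | data) = 0.2283, P(jar C | data) = 0.15585, P(jar D | data) = 0.15585, P(jar E | data) = 0.21646.
The predictive probability is P(green next | data) = (1/2)(0.24352) + (5/8)(0.2283) + (4/5)(0.15585) + (4/5)(0.15585) + (1/3)(0.21646) = 0.58597.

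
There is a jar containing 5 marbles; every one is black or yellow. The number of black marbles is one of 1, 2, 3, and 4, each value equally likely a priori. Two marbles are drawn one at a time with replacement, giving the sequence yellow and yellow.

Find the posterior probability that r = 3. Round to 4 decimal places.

0.1333

Under each hypothesis, the probability of the observed sequence is: P(data | r = 1) = (4/5)(4/5) = 16/25; P(data | r = 2) = (3/5)(3/5) = 9/25; P(data | r = 3) = (2/5)(2/5) = 4/25; P(data | r = 4) = (1/5)(1/5) = 1/25.
Weighting by the prior gives 1/4 · 16/25 = 4/25, 1/4 · 9/25 = 9/100, 1/4 · 4/25 = 1/25, 1/4 · 1/25 = 1/100; with total 3/10.
So P(r = 3 | data) = (1/25) / (3/10) = 2/15.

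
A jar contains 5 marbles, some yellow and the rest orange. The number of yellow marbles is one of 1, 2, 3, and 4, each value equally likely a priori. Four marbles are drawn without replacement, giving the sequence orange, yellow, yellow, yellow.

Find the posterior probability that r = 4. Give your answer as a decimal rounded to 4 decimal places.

Compute the likelihood of the observed sequence for each case: P(data | r = 1) = (4/5)(1/4)(0/3) = 0; P(data | r = 2) = (3/5)(2/4)(1/3)(0/2) = 0; P(data | r = 3) = (2/5)(3/4)(2/3)(1/2) = 1/10; P(data | r = 4) = (1/5)(4/4)(3/3)(2/2) = 1/5.
The prior-weighted likelihoods are 1/4 · 0 = 0, 1/4 · 0 = 0, 1/4 · 1/10 = 1/40, 1/4 · 1/5 = 1/20; summing to 3/40.
So P(r = 4 | data) = (1/20) / (3/40) = 2/3.

0.6667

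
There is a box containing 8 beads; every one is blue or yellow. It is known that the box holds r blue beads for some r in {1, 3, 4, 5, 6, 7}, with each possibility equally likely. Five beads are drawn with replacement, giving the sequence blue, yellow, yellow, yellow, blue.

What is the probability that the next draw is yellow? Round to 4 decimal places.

For each hypothesis, P(data | H) works out to: P(data | r = 1) = (1/8)(7/8)(7/8)(7/8)(1/8) = 0.010468; P(data | r = 3) = (3/8)(5/8)(5/8)(5/8)(3/8) = 0.034332; P(data | r = 4) = (4/8)(4/8)(4/8)(4/8)(4/8) = 0.03125; P(data | r = 5) = (5/8)(3/8)(3/8)(3/8)(5/8) = 0.020599; P(data | r = 6) = (6/8)(2/8)(2/8)(2/8)(6/8) = 0.0087891; P(data | r = 7) = (7/8)(1/8)(1/8)(1/8)(7/8) = 0.0014954.
The prior-weighted likelihoods are 1/6 · 0.010468 = 0.0017446, 1/6 · 0.034332 = 0.005722, 1/6 · 0.03125 = 0.0052083, 1/6 · 0.020599 = 0.0034332, 1/6 · 0.0087891 = 0.0014648, 1/6 · 0.0014954 = 0.00024923; these sum to 0.017822.
The posterior is then P(r = 1 | data) = 0.097888, P(r = 3 | data) = 0.32106, P(r = 4 | data) = 0.29224, P(r = 5 | data) = 0.19264, P(r = 6 | data) = 0.082192, P(r = 7 | data) = 0.013984.
Averaging over the posterior, P(yellow next | data) = (7/8)(0.097888) + (5/8)(0.32106) + (1/2)(0.29224) + (3/8)(0.19264) + (1/4)(0.082192) + (1/8)(0.013984) = 0.52697.

0.5270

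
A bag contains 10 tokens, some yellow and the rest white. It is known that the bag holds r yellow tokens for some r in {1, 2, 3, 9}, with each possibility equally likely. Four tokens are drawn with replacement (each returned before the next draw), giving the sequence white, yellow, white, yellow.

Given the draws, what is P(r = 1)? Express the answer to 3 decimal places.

Compute the likelihood of the observed sequence for each case: P(data | r = 1) = (9/10)(1/10)(9/10)(1/10) = 0.0081; P(data | r = 2) = (8/10)(2/10)(8/10)(2/10) = 0.0256; P(data | r = 3) = (7/10)(3/10)(7/10)(3/10) = 0.0441; P(data | r = 9) = (1/10)(9/10)(1/10)(9/10) = 0.0081.
Multiplying each by its prior: 1/4 · 0.0081 = 0.002025, 1/4 · 0.0256 = 0.0064, 1/4 · 0.0441 = 0.011025, 1/4 · 0.0081 = 0.002025; these sum to 0.021475.
Therefore the posterior P(r = 1 | data) = (0.002025) / (0.021475) = 0.094296.

0.094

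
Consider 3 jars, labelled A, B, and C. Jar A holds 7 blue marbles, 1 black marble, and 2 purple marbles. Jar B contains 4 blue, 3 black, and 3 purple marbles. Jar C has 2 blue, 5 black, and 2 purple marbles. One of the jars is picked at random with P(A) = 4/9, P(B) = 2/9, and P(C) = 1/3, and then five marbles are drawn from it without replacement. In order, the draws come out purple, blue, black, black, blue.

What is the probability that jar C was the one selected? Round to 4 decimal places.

0.5263

Under each hypothesis, the probability of the observed sequence is: P(data | jar A) = (2/10)(7/9)(1/8)(0/7) = 0; P(data | jar B) = (3/10)(4/9)(3/8)(2/7)(3/6) = 0.0071429; P(data | jar C) = (2/9)(2/8)(5/7)(4/6)(1/5) = 0.005291.
Weighting by the prior gives 4/9 · 0 = 0, 2/9 · 0.0071429 = 0.0015873, 1/3 · 0.005291 = 0.0017637; these sum to 0.003351.
By Bayes' rule, P(jar C | data) = (0.0017637) / (0.003351) = 0.52632.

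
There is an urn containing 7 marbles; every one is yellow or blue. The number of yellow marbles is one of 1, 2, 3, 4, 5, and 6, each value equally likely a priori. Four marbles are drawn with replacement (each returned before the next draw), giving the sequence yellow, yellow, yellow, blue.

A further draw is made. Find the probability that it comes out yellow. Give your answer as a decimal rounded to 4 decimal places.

0.6552

The likelihood of the observed sequence under each hypothesis: P(data | r = 1) = (1/7)(1/7)(1/7)(6/7) = 0.002499; P(data | r = 2) = (2/7)(2/7)(2/7)(5/7) = 0.01666; P(data | r = 3) = (3/7)(3/7)(3/7)(4/7) = 0.044981; P(data | r = 4) = (4/7)(4/7)(4/7)(3/7) = 0.079967; P(data | r = 5) = (5/7)(5/7)(5/7)(2/7) = 0.10412; P(data | r = 6) = (6/7)(6/7)(6/7)(1/7) = 0.089963.
The prior-weighted likelihoods are 1/6 · 0.002499 = 0.00041649, 1/6 · 0.01666 = 0.0027766, 1/6 · 0.044981 = 0.0074969, 1/6 · 0.079967 = 0.013328, 1/6 · 0.10412 = 0.017354, 1/6 · 0.089963 = 0.014994; with total 0.056365.
The posterior is then P(r = 1 | data) = 0.0073892, P(r = 2 | data) = 0.049261, P(r = 3 | data) = 0.133, P(r = 4 | data) = 0.23645, P(r = 5 | data) = 0.30788, P(r = 6 | data) = 0.26601.
The predictive probability is P(yellow next | data) = (1/7)(0.0073892) + (2/7)(0.049261) + (3/7)(0.133) + (4/7)(0.23645) + (5/7)(0.30788) + (6/7)(0.26601) = 0.65517.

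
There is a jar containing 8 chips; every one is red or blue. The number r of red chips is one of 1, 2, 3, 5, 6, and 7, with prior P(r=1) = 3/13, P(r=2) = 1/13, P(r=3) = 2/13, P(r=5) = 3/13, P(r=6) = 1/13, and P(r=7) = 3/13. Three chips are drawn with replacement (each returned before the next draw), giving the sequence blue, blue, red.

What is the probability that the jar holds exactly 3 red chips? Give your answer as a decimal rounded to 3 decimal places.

Compute the likelihood of the observed sequence for each case: P(data | r = 1) = (7/8)(7/8)(1/8) = 0.095703; P(data | r = 2) = (6/8)(6/8)(2/8) = 0.14062; P(data | r = 3) = (5/8)(5/8)(3/8) = 0.14648; P(data | r = 5) = (3/8)(3/8)(5/8) = 0.087891; P(data | r = 6) = (2/8)(2/8)(6/8) = 0.046875; P(data | r = 7) = (1/8)(1/8)(7/8) = 0.013672.
Weighting by the prior gives 3/13 · 0.095703 = 0.022085, 1/13 · 0.14062 = 0.010817, 2/13 · 0.14648 = 0.022536, 3/13 · 0.087891 = 0.020282, 1/13 · 0.046875 = 0.0036058, 3/13 · 0.013672 = 0.003155; these sum to 0.082482.
By Bayes' rule, P(r = 3 | data) = (0.022536) / (0.082482) = 0.27322.

0.273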